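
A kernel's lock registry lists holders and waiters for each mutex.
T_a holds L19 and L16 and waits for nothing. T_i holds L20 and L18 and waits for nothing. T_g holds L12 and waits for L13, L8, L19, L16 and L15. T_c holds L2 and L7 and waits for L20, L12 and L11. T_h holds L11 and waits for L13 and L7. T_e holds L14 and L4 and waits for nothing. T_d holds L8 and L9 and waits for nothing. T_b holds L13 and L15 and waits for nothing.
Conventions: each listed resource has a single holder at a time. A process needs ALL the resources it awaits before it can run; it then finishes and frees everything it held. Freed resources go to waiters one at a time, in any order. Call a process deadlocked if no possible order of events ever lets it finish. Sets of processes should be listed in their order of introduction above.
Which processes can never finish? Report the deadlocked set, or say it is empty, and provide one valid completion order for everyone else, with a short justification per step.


Deadlocked: T_c and T_h.
Key observation: the knot is the closed ring of waits T_c -> T_h -> T_c; no other process is dragged down with it.
The rest can finish in the order T_i, T_a, T_e, T_d, T_b, T_g.
Check, step by step:
  T_i: no waits; runs immediately, freeing L20 and L18
  T_a: no waits; runs immediately, freeing L19 and L16
  T_e: no waits; runs immediately, freeing L14 and L4
  T_d: no waits; runs immediately, freeing L8 and L9
  T_b: no waits; runs immediately, freeing L13 and L15
  T_g: everything it awaited (L13, L8, L19, L16 and L15) is free; runs, freeing L12


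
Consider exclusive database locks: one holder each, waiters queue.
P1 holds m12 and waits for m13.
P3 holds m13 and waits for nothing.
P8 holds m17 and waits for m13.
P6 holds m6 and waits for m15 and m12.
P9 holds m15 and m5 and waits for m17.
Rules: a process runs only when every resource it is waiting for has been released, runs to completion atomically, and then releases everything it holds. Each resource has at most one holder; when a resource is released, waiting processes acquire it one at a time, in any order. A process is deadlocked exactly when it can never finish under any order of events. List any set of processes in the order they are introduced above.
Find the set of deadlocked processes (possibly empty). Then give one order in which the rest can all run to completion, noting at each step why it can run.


The deadlocked set is empty.
Key observation: the waits form no ring: some process can always run, and its releases unblock the others one by one.
A valid finishing order for the others: P3, P1, P8, P9, P6.
Walking it through:
  run P3 (it waits on nothing); releases m13
  P1: everything it awaited (m13) is free; runs, freeing m12
  P8: everything it awaited (m13) is free; runs, freeing m17
  P9: everything it awaited (m17) is free; runs, freeing m15 and m5
  P6: everything it awaited (m15 and m12) is free; runs, freeing m6


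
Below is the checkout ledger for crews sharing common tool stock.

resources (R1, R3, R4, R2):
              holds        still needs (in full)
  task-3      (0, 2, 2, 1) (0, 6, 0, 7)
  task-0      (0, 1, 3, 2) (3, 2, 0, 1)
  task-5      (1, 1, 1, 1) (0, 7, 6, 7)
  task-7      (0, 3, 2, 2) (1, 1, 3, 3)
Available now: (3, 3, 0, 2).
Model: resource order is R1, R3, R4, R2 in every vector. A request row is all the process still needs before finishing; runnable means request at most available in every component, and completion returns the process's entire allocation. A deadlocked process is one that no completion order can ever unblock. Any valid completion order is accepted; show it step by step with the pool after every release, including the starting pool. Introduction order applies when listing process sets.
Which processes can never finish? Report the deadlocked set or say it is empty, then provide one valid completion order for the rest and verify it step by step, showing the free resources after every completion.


The deadlocked set is task-3 and task-5.
Key observation: no order helps: past task-0, task-7, the free pool tops out at (3, 7, 5, 6), below what each blocked process needs in R2.
One completion order for the rest: task-0, task-7. Verifying each step:
  pool = (3, 3, 0, 2)
  task-0: need (3, 2, 0, 1) fits (3, 3, 0, 2); releases (0, 1, 3, 2), pool now (3, 4, 3, 4)
  task-7: need (1, 1, 3, 3) fits (3, 4, 3, 4); releases (0, 3, 2, 2), pool now (3, 7, 5, 6)
None of the blocked processes ever fits:
  task-3 still needs (0, 6, 0, 7) but only (3, 7, 5, 6) is free — short on R2
  task-5 still needs (0, 7, 6, 7) but only (3, 7, 5, 6) is free — short on R4 and R2


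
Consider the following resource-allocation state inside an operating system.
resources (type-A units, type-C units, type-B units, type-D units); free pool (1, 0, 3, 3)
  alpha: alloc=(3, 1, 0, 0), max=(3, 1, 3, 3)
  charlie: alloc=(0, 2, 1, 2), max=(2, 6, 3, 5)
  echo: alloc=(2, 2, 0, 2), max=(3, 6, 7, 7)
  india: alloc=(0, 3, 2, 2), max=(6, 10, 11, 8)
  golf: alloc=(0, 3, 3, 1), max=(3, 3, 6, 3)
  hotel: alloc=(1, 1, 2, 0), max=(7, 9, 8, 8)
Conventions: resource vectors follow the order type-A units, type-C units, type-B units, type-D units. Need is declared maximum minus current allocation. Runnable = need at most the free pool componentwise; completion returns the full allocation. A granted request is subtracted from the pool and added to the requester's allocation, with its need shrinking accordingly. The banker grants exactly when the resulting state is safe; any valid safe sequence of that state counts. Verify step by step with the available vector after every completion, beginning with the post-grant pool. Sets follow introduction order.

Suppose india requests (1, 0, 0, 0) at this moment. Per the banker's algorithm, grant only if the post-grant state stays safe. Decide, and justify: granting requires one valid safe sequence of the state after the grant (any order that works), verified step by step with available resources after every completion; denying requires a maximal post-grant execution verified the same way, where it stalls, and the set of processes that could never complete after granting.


DENY — the pretend-granted state is unsafe.
Key observation: after alpha, golf, charlie, echo the pool peaks at (5, 8, 7, 8), and each blocked process is short somewhere: india on type-B units; hotel on type-A units.
Pretend the grant happened; the run alpha, golf, charlie, echo goes as far as possible. Walking it through:
  pool = (0, 0, 3, 3)
  alpha needs (0, 0, 3, 3) <= (0, 0, 3, 3) -> finishes; pool += (3, 1, 0, 0) = (3, 1, 3, 3)
  golf needs (3, 0, 3, 2) <= (3, 1, 3, 3) -> finishes; pool += (0, 3, 3, 1) = (3, 4, 6, 4)
  charlie needs (2, 4, 2, 3) <= (3, 4, 6, 4) -> finishes; pool += (0, 2, 1, 2) = (3, 6, 7, 6)
  echo needs (1, 4, 7, 5) <= (3, 6, 7, 6) -> finishes; pool += (2, 2, 0, 2) = (5, 8, 7, 8)
  blocked: india wants (5, 7, 9, 6), pool (5, 8, 7, 8) — not enough type-B units
  blocked: hotel wants (6, 8, 6, 8), pool (5, 8, 7, 8) — not enough type-A units
Processes that could never finish after the grant: india and hotel.


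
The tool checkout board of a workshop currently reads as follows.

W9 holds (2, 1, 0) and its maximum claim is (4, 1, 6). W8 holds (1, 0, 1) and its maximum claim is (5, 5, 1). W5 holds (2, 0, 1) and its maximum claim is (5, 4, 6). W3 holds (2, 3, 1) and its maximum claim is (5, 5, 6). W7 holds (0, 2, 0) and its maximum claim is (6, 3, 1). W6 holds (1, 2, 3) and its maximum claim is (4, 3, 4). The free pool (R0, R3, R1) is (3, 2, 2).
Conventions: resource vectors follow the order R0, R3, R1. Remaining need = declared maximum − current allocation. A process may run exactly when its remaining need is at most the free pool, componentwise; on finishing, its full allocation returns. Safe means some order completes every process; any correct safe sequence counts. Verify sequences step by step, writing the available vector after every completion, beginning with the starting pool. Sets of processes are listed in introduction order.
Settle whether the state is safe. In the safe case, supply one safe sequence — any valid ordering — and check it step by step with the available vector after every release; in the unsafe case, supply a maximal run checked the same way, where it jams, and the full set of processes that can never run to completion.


SAFE — a valid safe sequence is W6, W3, W7, W9, W8, W5.
Key observation: reading the order forward, W6 is the first process whose need (3, 1, 1) meets the free pool (3, 2, 2) exactly on a resource it requests.
Step-by-step check:
  pool = (3, 2, 2)
  run W6 (needs (3, 1, 1), free (3, 2, 2)); after release of (1, 2, 3) the pool is (4, 4, 5)
  run W3 (needs (3, 2, 5), free (4, 4, 5)); after release of (2, 3, 1) the pool is (6, 7, 6)
  run W7 (needs (6, 1, 1), free (6, 7, 6)); after release of (0, 2, 0) the pool is (6, 9, 6)
  run W9 (needs (2, 0, 6), free (6, 9, 6)); after release of (2, 1, 0) the pool is (8, 10, 6)
  run W8 (needs (4, 5, 0), free (8, 10, 6)); after release of (1, 0, 1) the pool is (9, 10, 7)
  run W5 (needs (3, 4, 5), free (9, 10, 7)); after release of (2, 0, 1) the pool is (11, 10, 8)


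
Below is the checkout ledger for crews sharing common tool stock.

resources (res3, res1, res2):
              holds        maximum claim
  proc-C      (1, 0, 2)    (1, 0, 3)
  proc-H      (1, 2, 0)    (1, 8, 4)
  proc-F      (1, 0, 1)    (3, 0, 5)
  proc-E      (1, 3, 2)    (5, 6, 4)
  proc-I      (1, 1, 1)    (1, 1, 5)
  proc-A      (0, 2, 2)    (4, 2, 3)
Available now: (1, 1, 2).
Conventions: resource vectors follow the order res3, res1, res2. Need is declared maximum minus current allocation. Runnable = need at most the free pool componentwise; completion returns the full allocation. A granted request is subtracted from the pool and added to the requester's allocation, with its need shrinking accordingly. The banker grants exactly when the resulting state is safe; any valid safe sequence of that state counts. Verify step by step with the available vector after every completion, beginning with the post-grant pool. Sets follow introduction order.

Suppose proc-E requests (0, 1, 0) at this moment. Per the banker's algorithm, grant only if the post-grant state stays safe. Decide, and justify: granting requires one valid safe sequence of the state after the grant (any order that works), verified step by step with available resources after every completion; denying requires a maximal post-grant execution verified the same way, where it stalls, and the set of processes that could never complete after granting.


GRANT. The post-grant state is safe; one safe sequence: proc-C, proc-F, proc-I, proc-A, proc-E, proc-H.
Key observation: with (1, 0, 2) left after the transfer, proc-C can run at once — the state stays safe.
Check on the post-grant state, step by step:
  pool = (1, 0, 2)
  proc-C needs (0, 0, 1) <= (1, 0, 2) -> finishes; pool += (1, 0, 2) = (2, 0, 4)
  proc-F needs (2, 0, 4) <= (2, 0, 4) -> finishes; pool += (1, 0, 1) = (3, 0, 5)
  proc-I needs (0, 0, 4) <= (3, 0, 5) -> finishes; pool += (1, 1, 1) = (4, 1, 6)
  proc-A needs (4, 0, 1) <= (4, 1, 6) -> finishes; pool += (0, 2, 2) = (4, 3, 8)
  proc-E needs (4, 2, 2) <= (4, 3, 8) -> finishes; pool += (1, 4, 2) = (5, 7, 10)
  proc-H needs (0, 6, 4) <= (5, 7, 10) -> finishes; pool += (1, 2, 0) = (6, 9, 10)


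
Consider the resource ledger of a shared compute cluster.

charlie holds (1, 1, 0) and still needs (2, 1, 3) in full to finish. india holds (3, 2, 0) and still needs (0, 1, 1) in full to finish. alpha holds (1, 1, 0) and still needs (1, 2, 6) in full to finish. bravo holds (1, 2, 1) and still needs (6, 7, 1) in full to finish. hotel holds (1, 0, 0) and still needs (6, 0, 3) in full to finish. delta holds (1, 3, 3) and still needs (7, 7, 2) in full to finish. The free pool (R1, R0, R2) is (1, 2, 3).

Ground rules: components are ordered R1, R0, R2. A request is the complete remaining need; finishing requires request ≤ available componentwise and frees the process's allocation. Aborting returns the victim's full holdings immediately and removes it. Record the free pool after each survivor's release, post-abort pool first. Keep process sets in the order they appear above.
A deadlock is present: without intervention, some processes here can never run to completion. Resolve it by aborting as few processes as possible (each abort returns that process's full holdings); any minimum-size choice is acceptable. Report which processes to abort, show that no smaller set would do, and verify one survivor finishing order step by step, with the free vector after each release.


The answer: abort bravo.
Key observation: no ordering could ever have run hotel before the abort of bravo; with (1, 2, 1) back in the pool it fits at step 3.
Minimality: the empty abort set fails — the state is deadlocked as it stands.
Survivors finish in the order: india, charlie, hotel, delta, alpha. Check, step by step (pool after the aborts first):
  pool = (2, 4, 4)
  india needs (0, 1, 1) <= (2, 4, 4) -> finishes; pool += (3, 2, 0) = (5, 6, 4)
  charlie needs (2, 1, 3) <= (5, 6, 4) -> finishes; pool += (1, 1, 0) = (6, 7, 4)
  hotel needs (6, 0, 3) <= (6, 7, 4) -> finishes; pool += (1, 0, 0) = (7, 7, 4)
  delta needs (7, 7, 2) <= (7, 7, 4) -> finishes; pool += (1, 3, 3) = (8, 10, 7)
  alpha needs (1, 2, 6) <= (8, 10, 7) -> finishes; pool += (1, 1, 0) = (9, 11, 7)


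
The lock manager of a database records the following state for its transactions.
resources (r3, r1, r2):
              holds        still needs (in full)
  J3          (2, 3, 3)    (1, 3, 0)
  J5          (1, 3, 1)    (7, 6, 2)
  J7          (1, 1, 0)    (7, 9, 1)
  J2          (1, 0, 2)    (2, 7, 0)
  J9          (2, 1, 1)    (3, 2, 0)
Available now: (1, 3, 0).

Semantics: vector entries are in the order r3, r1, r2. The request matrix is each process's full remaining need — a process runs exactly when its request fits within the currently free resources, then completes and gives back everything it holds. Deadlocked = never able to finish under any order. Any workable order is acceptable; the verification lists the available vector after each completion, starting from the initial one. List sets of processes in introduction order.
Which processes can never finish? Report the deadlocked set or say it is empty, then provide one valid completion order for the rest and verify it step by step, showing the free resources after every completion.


The deadlocked set is J5 and J7.
Key observation: r3 is the bottleneck — with J3, J9, J2 done the pool holds (6, 7, 6), short of every remaining need.
A valid finishing order for the others: J3, J9, J2. Check, step by step:
  pool = (1, 3, 0)
  run J3 (needs (1, 3, 0), free (1, 3, 0)); after release of (2, 3, 3) the pool is (3, 6, 3)
  run J9 (needs (3, 2, 0), free (3, 6, 3)); after release of (2, 1, 1) the pool is (5, 7, 4)
  run J2 (needs (2, 7, 0), free (5, 7, 4)); after release of (1, 0, 2) the pool is (6, 7, 6)
The stuck group stays short no matter what:
  J5 still needs (7, 6, 2) but only (6, 7, 6) is free — short on r3
  J7 still needs (7, 9, 1) but only (6, 7, 6) is free — short on r3 and r1


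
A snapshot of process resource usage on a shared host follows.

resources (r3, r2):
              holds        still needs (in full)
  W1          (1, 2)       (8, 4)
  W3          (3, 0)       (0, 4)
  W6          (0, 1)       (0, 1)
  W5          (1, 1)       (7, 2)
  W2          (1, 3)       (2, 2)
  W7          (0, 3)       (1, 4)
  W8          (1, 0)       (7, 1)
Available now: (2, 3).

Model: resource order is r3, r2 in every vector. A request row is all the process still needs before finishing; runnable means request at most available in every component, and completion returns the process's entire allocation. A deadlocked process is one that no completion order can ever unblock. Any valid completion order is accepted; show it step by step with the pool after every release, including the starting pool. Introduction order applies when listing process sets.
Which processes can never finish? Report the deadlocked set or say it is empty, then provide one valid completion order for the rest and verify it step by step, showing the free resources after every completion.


The deadlocked set is W1, W5 and W8.
Key observation: once W6, W2, W7, W3 finish, the pool peaks at (6, 10) — and every remaining process still needs more r3 than that.
One completion order for the rest: W6, W2, W7, W3. Step-by-step check:
  pool = (2, 3)
  W6: need (0, 1) fits (2, 3); releases (0, 1), pool now (2, 4)
  W2: need (2, 2) fits (2, 4); releases (1, 3), pool now (3, 7)
  W7: need (1, 4) fits (3, 7); releases (0, 3), pool now (3, 10)
  W3: need (0, 4) fits (3, 10); releases (3, 0), pool now (6, 10)
The blocked processes can never fit:
  blocked: W1 wants (8, 4), pool (6, 10) — not enough r3
  blocked: W5 wants (7, 2), pool (6, 10) — not enough r3
  blocked: W8 wants (7, 1), pool (6, 10) — not enough r3


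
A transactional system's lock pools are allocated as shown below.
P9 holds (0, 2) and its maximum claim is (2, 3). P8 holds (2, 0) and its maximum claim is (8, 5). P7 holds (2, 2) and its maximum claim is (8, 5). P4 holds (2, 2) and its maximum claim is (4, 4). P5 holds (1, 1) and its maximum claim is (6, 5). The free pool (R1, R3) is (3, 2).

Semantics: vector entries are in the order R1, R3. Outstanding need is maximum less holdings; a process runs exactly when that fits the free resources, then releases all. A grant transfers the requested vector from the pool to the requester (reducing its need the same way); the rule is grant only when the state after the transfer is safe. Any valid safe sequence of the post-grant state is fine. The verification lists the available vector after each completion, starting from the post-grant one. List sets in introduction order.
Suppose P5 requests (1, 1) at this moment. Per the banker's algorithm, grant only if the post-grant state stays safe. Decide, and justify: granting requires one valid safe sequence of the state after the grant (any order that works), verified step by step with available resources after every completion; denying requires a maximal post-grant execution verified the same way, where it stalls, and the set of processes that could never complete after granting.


GRANT. The post-grant state is safe; one safe sequence: P9, P4, P5, P8, P7.
Key observation: the transfer keeps a workable pool ((2, 1)); P9 starts the safe sequence.
Step-by-step check of the post-grant state:
  pool = (2, 1)
  P9 needs (2, 1) <= (2, 1) -> finishes; pool += (0, 2) = (2, 3)
  P4 needs (2, 2) <= (2, 3) -> finishes; pool += (2, 2) = (4, 5)
  P5 needs (4, 3) <= (4, 5) -> finishes; pool += (2, 2) = (6, 7)
  P8 needs (6, 5) <= (6, 7) -> finishes; pool += (2, 0) = (8, 7)
  P7 needs (6, 3) <= (8, 7) -> finishes; pool += (2, 2) = (10, 9)


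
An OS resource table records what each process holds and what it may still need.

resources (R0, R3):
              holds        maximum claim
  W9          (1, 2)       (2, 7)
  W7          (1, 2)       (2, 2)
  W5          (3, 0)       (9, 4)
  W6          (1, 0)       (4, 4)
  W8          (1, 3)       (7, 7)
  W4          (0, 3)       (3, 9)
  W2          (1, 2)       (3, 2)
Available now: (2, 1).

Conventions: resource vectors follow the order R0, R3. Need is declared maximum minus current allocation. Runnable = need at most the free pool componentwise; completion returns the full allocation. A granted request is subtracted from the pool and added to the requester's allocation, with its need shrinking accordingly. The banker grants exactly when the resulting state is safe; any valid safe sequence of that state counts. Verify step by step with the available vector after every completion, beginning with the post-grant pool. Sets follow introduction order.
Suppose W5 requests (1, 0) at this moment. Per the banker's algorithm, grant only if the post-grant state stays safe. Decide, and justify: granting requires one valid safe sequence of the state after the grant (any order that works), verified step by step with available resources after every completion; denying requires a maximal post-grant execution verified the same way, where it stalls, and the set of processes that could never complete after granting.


GRANT. The post-grant state is safe; one safe sequence: W7, W2, W9, W6, W5, W8, W4.
Key observation: granting shrinks the pool to (1, 1), yet W7 still fits and the chain goes through.
Step-by-step check of the post-grant state:
  pool = (1, 1)
  W7: need (1, 0) fits (1, 1); releases (1, 2), pool now (2, 3)
  W2: need (2, 0) fits (2, 3); releases (1, 2), pool now (3, 5)
  W9: need (1, 5) fits (3, 5); releases (1, 2), pool now (4, 7)
  W6: need (3, 4) fits (4, 7); releases (1, 0), pool now (5, 7)
  W5: need (5, 4) fits (5, 7); releases (4, 0), pool now (9, 7)
  W8: need (6, 4) fits (9, 7); releases (1, 3), pool now (10, 10)
  W4: need (3, 6) fits (10, 10); releases (0, 3), pool now (10, 13)


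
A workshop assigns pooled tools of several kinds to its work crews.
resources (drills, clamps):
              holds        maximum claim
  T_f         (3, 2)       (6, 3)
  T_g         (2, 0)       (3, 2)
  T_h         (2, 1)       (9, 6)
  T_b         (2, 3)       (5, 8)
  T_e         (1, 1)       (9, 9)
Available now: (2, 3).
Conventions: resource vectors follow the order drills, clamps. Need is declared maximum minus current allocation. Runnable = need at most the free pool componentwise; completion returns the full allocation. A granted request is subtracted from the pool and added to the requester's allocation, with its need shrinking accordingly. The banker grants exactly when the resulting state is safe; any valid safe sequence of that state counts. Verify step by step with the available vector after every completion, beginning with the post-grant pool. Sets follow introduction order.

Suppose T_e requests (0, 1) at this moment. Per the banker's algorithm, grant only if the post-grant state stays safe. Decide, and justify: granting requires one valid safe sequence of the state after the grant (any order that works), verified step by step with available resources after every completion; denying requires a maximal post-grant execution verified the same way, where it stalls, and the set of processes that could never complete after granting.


DENY — the pretend-granted state is unsafe.
Key observation: the pool after T_g, T_f is (7, 4); every surviving request exceeds it in clamps, so progress ends there.
Pretend the grant happened; the run T_g, T_f goes as far as possible. Walking it through:
  pool = (2, 2)
  run T_g (needs (1, 2), free (2, 2)); after release of (2, 0) the pool is (4, 2)
  run T_f (needs (3, 1), free (4, 2)); after release of (3, 2) the pool is (7, 4)
  T_h cannot run: need (7, 5) vs free (7, 4) (insufficient clamps)
  T_b cannot run: need (3, 5) vs free (7, 4) (insufficient clamps)
  T_e cannot run: need (8, 7) vs free (7, 4) (insufficient drills and clamps)
Had the request been granted, T_h, T_b and T_e could never finish.


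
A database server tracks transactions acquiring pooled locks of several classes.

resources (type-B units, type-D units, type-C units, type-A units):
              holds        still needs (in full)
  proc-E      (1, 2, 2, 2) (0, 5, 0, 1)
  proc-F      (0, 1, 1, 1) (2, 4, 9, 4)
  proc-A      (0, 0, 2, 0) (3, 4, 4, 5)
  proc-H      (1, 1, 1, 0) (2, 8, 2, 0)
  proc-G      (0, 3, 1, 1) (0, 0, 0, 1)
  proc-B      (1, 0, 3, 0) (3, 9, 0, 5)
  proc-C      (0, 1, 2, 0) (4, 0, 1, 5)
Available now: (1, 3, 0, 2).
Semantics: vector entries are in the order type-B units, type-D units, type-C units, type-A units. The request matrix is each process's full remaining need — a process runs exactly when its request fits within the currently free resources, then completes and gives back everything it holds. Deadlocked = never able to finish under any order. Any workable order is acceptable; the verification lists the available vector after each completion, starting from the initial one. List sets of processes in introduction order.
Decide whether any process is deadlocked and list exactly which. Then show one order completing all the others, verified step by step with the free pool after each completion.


Nothing here is deadlocked.
Key observation: proc-G leads a chain of completions in which each release enables another process.
A valid finishing order for the others: proc-G, proc-E, proc-H, proc-A, proc-B, proc-F, proc-C. Check, step by step:
  pool = (1, 3, 0, 2)
  proc-G needs (0, 0, 0, 1) <= (1, 3, 0, 2) -> finishes; pool += (0, 3, 1, 1) = (1, 6, 1, 3)
  proc-E needs (0, 5, 0, 1) <= (1, 6, 1, 3) -> finishes; pool += (1, 2, 2, 2) = (2, 8, 3, 5)
  proc-H needs (2, 8, 2, 0) <= (2, 8, 3, 5) -> finishes; pool += (1, 1, 1, 0) = (3, 9, 4, 5)
  proc-A needs (3, 4, 4, 5) <= (3, 9, 4, 5) -> finishes; pool += (0, 0, 2, 0) = (3, 9, 6, 5)
  proc-B needs (3, 9, 0, 5) <= (3, 9, 6, 5) -> finishes; pool += (1, 0, 3, 0) = (4, 9, 9, 5)
  proc-F needs (2, 4, 9, 4) <= (4, 9, 9, 5) -> finishes; pool += (0, 1, 1, 1) = (4, 10, 10, 6)
  proc-C needs (4, 0, 1, 5) <= (4, 10, 10, 6) -> finishes; pool += (0, 1, 2, 0) = (4, 11, 12, 6)


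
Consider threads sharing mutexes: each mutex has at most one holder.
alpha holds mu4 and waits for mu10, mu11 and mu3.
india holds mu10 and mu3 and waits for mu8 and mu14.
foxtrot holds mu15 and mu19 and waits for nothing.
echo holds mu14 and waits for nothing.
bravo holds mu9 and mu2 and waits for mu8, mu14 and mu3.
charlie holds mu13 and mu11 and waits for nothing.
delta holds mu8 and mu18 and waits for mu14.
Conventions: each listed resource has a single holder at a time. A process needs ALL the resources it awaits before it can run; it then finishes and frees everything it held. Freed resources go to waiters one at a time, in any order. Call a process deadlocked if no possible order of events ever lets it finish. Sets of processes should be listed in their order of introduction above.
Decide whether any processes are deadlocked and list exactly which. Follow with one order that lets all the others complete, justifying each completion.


The deadlocked set is empty.
Key observation: the wait graph is acyclic; completion cascades from the unblocked processes through everyone else.
The rest can finish in the order echo, delta, india, foxtrot, charlie, bravo, alpha.
Check, step by step:
  echo waits on nothing -> runs at once and releases mu14
  delta waits on mu14 — all released -> runs and releases mu8 and mu18
  india waits on mu8 and mu14 — all released -> runs and releases mu10 and mu3
  foxtrot waits on nothing -> runs at once and releases mu15 and mu19
  charlie waits on nothing -> runs at once and releases mu13 and mu11
  bravo waits on mu8, mu14 and mu3 — all released -> runs and releases mu9 and mu2
  alpha waits on mu10, mu11 and mu3 — all released -> runs and releases mu4


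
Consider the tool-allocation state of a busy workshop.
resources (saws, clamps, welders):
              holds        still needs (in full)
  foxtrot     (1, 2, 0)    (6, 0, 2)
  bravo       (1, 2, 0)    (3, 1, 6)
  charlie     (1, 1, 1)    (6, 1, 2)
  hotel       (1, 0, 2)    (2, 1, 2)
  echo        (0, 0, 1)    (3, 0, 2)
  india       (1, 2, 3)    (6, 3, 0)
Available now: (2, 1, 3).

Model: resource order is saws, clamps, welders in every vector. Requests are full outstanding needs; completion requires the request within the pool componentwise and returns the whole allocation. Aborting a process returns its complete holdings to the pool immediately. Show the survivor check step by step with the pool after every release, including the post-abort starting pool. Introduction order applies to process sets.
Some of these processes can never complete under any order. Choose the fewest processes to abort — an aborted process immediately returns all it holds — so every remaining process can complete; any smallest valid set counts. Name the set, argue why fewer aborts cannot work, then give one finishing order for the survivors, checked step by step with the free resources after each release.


Minimum abort set: charlie and india.
Key observation: no ordering could ever have run foxtrot before the abort of charlie and india; with (2, 3, 4) back in the pool it fits at step 4.
Minimality, checking each single-abort alternative: foxtrot alone leaves charlie blocked (short on saws); bravo alone leaves foxtrot blocked (short on saws); charlie alone leaves foxtrot blocked (short on saws); hotel alone leaves foxtrot blocked (short on saws); echo alone leaves foxtrot blocked (short on saws); india alone leaves foxtrot blocked (short on saws).
The survivors complete as bravo, hotel, echo, foxtrot. Walking it through (starting from the post-abort pool):
  pool = (4, 4, 7)
  run bravo (needs (3, 1, 6), free (4, 4, 7)); after release of (1, 2, 0) the pool is (5, 6, 7)
  run hotel (needs (2, 1, 2), free (5, 6, 7)); after release of (1, 0, 2) the pool is (6, 6, 9)
  run echo (needs (3, 0, 2), free (6, 6, 9)); after release of (0, 0, 1) the pool is (6, 6, 10)
  run foxtrot (needs (6, 0, 2), free (6, 6, 10)); after release of (1, 2, 0) the pool is (7, 8, 10)


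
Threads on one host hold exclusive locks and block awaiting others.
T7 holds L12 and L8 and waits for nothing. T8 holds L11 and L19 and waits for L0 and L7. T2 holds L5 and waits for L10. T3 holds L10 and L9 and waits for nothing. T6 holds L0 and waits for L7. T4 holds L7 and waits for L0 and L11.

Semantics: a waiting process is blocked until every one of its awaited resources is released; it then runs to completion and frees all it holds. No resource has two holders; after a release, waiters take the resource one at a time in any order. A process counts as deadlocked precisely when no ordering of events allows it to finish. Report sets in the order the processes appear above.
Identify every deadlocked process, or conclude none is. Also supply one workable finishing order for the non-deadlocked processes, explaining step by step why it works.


The deadlocked set is T8, T6 and T4.
Key observation: the waits loop around T8 -> T6 -> T4 -> T8 with no way out; no other process is dragged down with it.
One completion order for the rest: T3, T7, T2.
Step-by-step check:
  T3 waits on nothing -> runs at once and releases L10 and L9
  T7 waits on nothing -> runs at once and releases L12 and L8
  run T2 (all its waits — L10 — are resolved); releases L5


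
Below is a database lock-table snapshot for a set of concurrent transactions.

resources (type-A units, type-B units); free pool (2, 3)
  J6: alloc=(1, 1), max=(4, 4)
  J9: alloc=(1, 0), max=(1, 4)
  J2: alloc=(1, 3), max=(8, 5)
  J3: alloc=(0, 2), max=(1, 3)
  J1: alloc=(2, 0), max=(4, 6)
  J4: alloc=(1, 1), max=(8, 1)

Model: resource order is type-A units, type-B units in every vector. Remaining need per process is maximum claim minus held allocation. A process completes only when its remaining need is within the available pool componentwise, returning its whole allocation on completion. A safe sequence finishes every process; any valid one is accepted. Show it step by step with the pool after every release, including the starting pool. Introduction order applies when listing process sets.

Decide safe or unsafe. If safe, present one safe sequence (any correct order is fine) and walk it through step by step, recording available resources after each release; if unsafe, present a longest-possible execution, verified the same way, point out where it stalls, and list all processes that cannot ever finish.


The state is UNSAFE.
Key observation: the pool after J3, J9, J6, J1 is (6, 6); every surviving request exceeds it in type-A units, so progress ends there.
A maximal execution: J3, J9, J6, J1 — then nothing else fits. Verifying each step:
  pool = (2, 3)
  J3 needs (1, 1) <= (2, 3) -> finishes; pool += (0, 2) = (2, 5)
  J9 needs (0, 4) <= (2, 5) -> finishes; pool += (1, 0) = (3, 5)
  J6 needs (3, 3) <= (3, 5) -> finishes; pool += (1, 1) = (4, 6)
  J1 needs (2, 6) <= (4, 6) -> finishes; pool += (2, 0) = (6, 6)
  J2 still needs (7, 2) but only (6, 6) is free — short on type-A units
  J4 still needs (7, 0) but only (6, 6) is free — short on type-A units
Permanently blocked: J2 and J4.


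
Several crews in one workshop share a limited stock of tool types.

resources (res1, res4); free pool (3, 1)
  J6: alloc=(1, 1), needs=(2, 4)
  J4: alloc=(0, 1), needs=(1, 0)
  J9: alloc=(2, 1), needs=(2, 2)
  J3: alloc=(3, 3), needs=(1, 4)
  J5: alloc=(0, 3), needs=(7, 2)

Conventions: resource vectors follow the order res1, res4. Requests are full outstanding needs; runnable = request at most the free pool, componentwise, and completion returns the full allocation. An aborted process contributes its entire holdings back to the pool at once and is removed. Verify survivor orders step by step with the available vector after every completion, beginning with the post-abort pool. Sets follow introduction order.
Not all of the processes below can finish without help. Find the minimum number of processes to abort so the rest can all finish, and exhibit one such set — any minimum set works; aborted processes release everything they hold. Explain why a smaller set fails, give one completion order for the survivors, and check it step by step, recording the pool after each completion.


Minimum abort set: J5.
Key observation: before aborting J5, J6 was permanently blocked — no order could ever run it; afterwards it completes at step 2.
No smaller set exists: with zero aborts the deadlock remains.
One survivor order: J4, J6, J3, J9. Walking it through (post-abort pool first):
  pool = (3, 4)
  J4: need (1, 0) fits (3, 4); releases (0, 1), pool now (3, 5)
  J6: need (2, 4) fits (3, 5); releases (1, 1), pool now (4, 6)
  J3: need (1, 4) fits (4, 6); releases (3, 3), pool now (7, 9)
  J9: need (2, 2) fits (7, 9); releases (2, 1), pool now (9, 10)


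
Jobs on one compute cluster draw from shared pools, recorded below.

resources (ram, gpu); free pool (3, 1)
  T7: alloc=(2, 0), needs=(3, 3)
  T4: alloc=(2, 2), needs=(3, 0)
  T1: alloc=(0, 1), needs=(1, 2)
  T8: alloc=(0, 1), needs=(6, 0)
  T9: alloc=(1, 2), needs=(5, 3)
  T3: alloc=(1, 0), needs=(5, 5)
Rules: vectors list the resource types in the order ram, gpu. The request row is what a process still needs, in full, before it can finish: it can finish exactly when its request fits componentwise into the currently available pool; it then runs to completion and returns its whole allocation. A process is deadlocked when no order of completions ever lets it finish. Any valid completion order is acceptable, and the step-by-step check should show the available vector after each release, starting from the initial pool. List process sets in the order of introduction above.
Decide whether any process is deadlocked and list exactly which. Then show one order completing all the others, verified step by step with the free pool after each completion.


No process is deadlocked.
Key observation: beginning at T4, releases accumulate fast enough that every process eventually fits.
The rest can finish in the order T4, T9, T1, T7, T8, T3. Step-by-step check:
  pool = (3, 1)
  run T4 (needs (3, 0), free (3, 1)); after release of (2, 2) the pool is (5, 3)
  run T9 (needs (5, 3), free (5, 3)); after release of (1, 2) the pool is (6, 5)
  run T1 (needs (1, 2), free (6, 5)); after release of (0, 1) the pool is (6, 6)
  run T7 (needs (3, 3), free (6, 6)); after release of (2, 0) the pool is (8, 6)
  run T8 (needs (6, 0), free (8, 6)); after release of (0, 1) the pool is (8, 7)
  run T3 (needs (5, 5), free (8, 7)); after release of (1, 0) the pool is (9, 7)


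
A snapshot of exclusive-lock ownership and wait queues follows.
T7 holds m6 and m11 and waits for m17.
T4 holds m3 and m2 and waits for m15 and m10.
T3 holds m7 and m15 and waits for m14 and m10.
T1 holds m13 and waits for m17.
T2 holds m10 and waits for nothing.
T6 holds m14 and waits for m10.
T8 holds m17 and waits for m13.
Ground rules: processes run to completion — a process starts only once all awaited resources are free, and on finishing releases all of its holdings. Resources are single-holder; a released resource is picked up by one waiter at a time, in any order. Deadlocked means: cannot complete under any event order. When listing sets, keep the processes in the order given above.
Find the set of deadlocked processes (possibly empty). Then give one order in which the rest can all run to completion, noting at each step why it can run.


Deadlocked: T7, T1 and T8.
Key observation: the cycle T8 -> T1 -> T8 can never break — each member waits on the next; T7 waits into the deadlock from upstream.
One completion order for the rest: T2, T6, T3, T4.
Walking it through:
  run T2 (it waits on nothing); releases m10
  run T6 (all its waits — m10 — are resolved); releases m14
  run T3 (all its waits — m14 and m10 — are resolved); releases m7 and m15
  run T4 (all its waits — m15 and m10 — are resolved); releases m3 and m2


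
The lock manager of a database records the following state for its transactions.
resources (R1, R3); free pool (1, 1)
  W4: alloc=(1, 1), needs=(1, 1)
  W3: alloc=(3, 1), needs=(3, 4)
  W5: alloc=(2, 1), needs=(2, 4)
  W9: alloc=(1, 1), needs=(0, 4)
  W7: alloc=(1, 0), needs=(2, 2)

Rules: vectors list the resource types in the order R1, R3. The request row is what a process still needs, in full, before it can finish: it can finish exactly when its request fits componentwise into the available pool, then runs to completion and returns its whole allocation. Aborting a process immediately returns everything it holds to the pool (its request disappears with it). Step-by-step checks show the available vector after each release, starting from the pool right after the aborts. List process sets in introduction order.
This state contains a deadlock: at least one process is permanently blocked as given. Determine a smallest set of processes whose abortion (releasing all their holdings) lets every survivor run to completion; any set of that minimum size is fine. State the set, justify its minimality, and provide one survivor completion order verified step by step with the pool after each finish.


Abort W5 and W9.
Key observation: before aborting W5 and W9, W3 was permanently blocked — no order could ever run it; afterwards it completes at step 3.
Minimality, checking each single-abort alternative: W4 alone leaves W3 blocked (short on R3); W3 alone leaves W5 blocked (short on R3); W5 alone leaves W3 blocked (short on R3); W9 alone leaves W3 blocked (short on R3); W7 alone leaves W3 blocked (short on R3).
Survivors finish in the order: W4, W7, W3. Verifying each step (pool after the aborts first):
  pool = (4, 3)
  W4: need (1, 1) fits (4, 3); releases (1, 1), pool now (5, 4)
  W7: need (2, 2) fits (5, 4); releases (1, 0), pool now (6, 4)
  W3: need (3, 4) fits (6, 4); releases (3, 1), pool now (9, 5)


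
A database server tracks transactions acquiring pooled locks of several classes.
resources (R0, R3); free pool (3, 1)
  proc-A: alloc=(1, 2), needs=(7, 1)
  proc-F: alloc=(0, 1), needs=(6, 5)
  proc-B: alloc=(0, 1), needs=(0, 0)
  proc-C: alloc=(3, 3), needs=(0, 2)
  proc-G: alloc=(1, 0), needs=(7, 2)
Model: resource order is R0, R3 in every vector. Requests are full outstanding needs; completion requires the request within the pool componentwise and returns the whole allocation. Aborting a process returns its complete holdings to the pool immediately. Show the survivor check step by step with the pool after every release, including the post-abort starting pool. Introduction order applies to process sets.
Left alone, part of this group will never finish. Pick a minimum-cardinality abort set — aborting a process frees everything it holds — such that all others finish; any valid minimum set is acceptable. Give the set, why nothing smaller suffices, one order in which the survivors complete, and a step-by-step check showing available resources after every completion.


Abort proc-G.
Key observation: before aborting proc-G, proc-A was permanently blocked — no order could ever run it; afterwards it completes at step 4.
Why nothing smaller works: aborting no one leaves the state deadlocked as given.
Survivors finish in the order: proc-B, proc-C, proc-F, proc-A. Verifying each step (pool after the aborts first):
  pool = (4, 1)
  run proc-B (needs (0, 0), free (4, 1)); after release of (0, 1) the pool is (4, 2)
  run proc-C (needs (0, 2), free (4, 2)); after release of (3, 3) the pool is (7, 5)
  run proc-F (needs (6, 5), free (7, 5)); after release of (0, 1) the pool is (7, 6)
  run proc-A (needs (7, 1), free (7, 6)); after release of (1, 2) the pool is (8, 8)
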